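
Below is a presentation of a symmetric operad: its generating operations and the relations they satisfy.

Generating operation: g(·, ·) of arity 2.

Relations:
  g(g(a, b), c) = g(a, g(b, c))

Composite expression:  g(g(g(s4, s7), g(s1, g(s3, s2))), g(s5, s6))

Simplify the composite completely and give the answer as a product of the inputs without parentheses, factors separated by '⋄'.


s4 ⋄ s7 ⋄ s1 ⋄ s3 ⋄ s2 ⋄ s5 ⋄ s6

The g-tree's shape is irrelevant; the s-reading-order decides.
g(s4, s7) unparenthesizes to s4 ⋄ s7
g(s3, s2) unparenthesizes to s3 ⋄ s2
g(s1, g(s3, s2)) unparenthesizes to s1 ⋄ s3 ⋄ s2
g(g(s4, s7), g(s1, g(s3, s2))) unparenthesizes to s4 ⋄ s7 ⋄ s1 ⋄ s3 ⋄ s2
g(s5, s6) unparenthesizes to s5 ⋄ s6
g(g(g(s4, s7), g(s1, g(s3, s2))), g(s5, s6)) unparenthesizes to s4 ⋄ s7 ⋄ s1 ⋄ s3 ⋄ s2 ⋄ s5 ⋄ s6


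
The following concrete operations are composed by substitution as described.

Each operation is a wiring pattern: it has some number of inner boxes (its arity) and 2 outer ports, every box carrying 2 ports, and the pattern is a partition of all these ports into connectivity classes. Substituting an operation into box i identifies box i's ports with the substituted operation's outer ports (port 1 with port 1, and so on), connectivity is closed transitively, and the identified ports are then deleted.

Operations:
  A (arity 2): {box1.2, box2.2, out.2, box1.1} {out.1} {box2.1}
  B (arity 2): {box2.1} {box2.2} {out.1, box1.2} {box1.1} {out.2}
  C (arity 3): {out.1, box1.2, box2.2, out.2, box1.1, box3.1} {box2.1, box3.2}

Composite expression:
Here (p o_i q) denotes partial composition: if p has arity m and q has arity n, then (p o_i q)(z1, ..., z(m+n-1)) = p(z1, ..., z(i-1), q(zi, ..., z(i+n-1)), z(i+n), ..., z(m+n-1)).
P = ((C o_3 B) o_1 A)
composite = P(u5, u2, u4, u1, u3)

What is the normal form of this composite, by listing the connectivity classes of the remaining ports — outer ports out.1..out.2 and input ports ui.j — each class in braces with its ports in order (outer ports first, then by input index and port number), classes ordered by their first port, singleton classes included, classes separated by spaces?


Treat the ports identified at C as solder joints: merge, then drop.
composing A on (u5, u2), with out.j its own outer ports: {out.1} {out.2, u2.2, u5.1, u5.2} {u2.1}
composing B on (u1, u3), with out.j its own outer ports: {out.1, u1.2} {out.2} {u1.1} {u3.1} {u3.2}
composing C on (u5, u2, u4, u1, u3), with out.j its own outer ports: {out.1, out.2, u1.2, u2.2, u4.2, u5.1, u5.2} {u1.1} {u2.1} {u3.1} {u3.2} {u4.1}

{out.1, out.2, u1.2, u2.2, u4.2, u5.1, u5.2} {u1.1} {u2.1} {u3.1} {u3.2} {u4.1}


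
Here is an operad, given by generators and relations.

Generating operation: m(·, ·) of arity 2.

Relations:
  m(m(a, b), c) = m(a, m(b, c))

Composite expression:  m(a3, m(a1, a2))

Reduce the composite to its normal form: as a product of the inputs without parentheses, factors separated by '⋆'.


a3 ⋆ a1 ⋆ a2


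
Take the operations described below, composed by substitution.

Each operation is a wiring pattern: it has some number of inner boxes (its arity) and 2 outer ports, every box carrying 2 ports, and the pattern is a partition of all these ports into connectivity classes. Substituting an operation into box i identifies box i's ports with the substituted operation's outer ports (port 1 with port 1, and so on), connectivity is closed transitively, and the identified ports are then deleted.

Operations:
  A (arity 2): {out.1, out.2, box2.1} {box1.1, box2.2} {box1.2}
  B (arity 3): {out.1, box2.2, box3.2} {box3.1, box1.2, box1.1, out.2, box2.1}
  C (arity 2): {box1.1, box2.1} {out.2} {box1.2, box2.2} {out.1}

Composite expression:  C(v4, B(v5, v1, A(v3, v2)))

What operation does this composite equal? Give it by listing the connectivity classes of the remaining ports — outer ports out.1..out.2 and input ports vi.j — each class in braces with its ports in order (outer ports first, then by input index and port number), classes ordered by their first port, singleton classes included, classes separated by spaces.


{out.1} {out.2} {v1.1, v1.2, v2.1, v4.1, v4.2, v5.1, v5.2} {v2.2, v3.1} {v3.2}


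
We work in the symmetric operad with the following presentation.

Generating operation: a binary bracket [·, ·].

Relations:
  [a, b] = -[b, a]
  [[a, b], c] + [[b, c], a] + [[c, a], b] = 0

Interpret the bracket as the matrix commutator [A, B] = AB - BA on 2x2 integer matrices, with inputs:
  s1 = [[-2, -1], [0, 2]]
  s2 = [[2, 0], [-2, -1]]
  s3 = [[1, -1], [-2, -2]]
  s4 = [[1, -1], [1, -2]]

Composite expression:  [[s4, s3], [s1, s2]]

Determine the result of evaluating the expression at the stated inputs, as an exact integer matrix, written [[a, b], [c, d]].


[[-27, 18], [84, 27]]

[s4, s3] = [[3, 0], [9, -3]]
[s1, s2] = [[2, 3], [-8, -2]]
[[s4, s3], [s1, s2]] = [[-27, 18], [84, 27]]


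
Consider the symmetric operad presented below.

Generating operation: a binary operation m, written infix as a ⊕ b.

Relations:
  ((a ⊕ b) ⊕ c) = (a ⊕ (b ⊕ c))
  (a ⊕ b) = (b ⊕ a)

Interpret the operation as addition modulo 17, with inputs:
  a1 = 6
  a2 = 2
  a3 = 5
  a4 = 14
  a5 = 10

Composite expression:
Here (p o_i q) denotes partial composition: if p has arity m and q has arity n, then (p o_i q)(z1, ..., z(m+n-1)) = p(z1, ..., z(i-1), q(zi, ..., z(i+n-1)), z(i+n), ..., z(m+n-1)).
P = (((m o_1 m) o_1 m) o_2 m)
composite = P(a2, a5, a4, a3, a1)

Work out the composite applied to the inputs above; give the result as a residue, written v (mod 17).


3 (mod 17)

(a5 ⊕ a4) = 7
(a2 ⊕ (a5 ⊕ a4)) = 9
((a2 ⊕ (a5 ⊕ a4)) ⊕ a3) = 14
(((a2 ⊕ (a5 ⊕ a4)) ⊕ a3) ⊕ a1) = 3


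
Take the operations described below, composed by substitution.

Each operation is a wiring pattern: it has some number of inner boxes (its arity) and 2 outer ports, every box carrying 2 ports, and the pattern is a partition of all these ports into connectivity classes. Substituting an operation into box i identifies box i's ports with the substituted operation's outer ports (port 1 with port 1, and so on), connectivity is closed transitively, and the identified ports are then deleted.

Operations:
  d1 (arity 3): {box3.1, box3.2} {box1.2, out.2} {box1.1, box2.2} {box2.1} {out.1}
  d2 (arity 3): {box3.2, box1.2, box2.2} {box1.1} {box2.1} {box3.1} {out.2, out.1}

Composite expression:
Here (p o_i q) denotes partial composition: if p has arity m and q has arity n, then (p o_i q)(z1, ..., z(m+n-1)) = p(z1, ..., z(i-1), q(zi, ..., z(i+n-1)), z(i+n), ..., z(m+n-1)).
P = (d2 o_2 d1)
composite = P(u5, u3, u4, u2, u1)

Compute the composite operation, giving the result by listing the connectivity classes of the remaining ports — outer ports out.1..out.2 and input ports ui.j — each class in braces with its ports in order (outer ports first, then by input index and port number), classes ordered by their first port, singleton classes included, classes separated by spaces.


Substituting into d2 glues patterns; closure does the rest.
stage d1: inputs (u3, u4, u2), connectivity {out.1} {out.2, u3.2} {u2.1, u2.2} {u3.1, u4.2} {u4.1}, out.j its boundary
stage d2: inputs (u5, u3, u4, u2, u1), connectivity {out.1, out.2} {u1.1} {u1.2, u3.2, u5.2} {u2.1, u2.2} {u3.1, u4.2} {u4.1} {u5.1}, out.j its boundary

{out.1, out.2} {u1.1} {u1.2, u3.2, u5.2} {u2.1, u2.2} {u3.1, u4.2} {u4.1} {u5.1}


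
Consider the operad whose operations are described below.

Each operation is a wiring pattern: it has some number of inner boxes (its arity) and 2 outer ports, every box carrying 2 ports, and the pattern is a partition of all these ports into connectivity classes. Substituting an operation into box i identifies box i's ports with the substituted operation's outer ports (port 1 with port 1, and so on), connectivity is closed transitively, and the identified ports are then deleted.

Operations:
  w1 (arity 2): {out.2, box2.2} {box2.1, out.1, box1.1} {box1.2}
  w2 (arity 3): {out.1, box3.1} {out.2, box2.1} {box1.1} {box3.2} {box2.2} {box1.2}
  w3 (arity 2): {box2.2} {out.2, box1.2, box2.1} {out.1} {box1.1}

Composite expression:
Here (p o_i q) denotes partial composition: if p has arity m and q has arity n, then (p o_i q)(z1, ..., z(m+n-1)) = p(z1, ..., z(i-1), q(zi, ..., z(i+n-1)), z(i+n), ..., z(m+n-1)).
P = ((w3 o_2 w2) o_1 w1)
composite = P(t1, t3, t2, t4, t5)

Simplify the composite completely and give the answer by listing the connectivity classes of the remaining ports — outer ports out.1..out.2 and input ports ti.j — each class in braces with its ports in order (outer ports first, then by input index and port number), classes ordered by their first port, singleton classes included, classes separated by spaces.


{out.1} {out.2, t3.2, t5.1} {t1.1, t3.1} {t1.2} {t2.1} {t2.2} {t4.1} {t4.2} {t5.2}

Reachability decides: close wires over w3-identified ports.
composing w1 on (t1, t3), with out.j its own outer ports: {out.1, t1.1, t3.1} {out.2, t3.2} {t1.2}
composing w2 on (t2, t4, t5), with out.j its own outer ports: {out.1, t5.1} {out.2, t4.1} {t2.1} {t2.2} {t4.2} {t5.2}
composing w3 on (t1, t3, t2, t4, t5), with out.j its own outer ports: {out.1} {out.2, t3.2, t5.1} {t1.1, t3.1} {t1.2} {t2.1} {t2.2} {t4.1} {t4.2} {t5.2}


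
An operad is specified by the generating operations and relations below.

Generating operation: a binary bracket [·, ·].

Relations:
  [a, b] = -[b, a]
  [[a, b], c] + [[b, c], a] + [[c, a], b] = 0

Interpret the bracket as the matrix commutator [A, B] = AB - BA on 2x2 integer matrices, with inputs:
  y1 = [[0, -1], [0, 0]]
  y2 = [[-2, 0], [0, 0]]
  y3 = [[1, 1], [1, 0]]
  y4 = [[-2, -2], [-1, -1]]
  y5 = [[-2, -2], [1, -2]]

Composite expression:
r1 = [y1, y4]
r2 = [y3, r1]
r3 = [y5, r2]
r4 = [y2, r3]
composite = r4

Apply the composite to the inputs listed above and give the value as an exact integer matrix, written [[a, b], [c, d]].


[[0, -8], [4, 0]]

[y1, y4] = [[1, -1], [0, -1]]
[y3, [y1, y4]] = [[1, -3], [2, -1]]
[y5, [y3, [y1, y4]]] = [[-1, 4], [2, 1]]
[y2, [y5, [y3, [y1, y4]]]] = [[0, -8], [4, 0]]


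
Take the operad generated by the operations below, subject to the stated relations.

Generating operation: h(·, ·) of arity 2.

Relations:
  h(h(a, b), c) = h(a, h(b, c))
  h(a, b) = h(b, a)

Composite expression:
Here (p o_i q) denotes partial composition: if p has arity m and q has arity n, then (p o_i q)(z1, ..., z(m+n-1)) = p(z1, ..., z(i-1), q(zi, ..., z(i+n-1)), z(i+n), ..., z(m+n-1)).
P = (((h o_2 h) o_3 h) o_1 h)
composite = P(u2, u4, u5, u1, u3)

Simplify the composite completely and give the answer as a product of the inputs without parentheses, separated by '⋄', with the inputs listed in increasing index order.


u1 ⋄ u2 ⋄ u3 ⋄ u4 ⋄ u5


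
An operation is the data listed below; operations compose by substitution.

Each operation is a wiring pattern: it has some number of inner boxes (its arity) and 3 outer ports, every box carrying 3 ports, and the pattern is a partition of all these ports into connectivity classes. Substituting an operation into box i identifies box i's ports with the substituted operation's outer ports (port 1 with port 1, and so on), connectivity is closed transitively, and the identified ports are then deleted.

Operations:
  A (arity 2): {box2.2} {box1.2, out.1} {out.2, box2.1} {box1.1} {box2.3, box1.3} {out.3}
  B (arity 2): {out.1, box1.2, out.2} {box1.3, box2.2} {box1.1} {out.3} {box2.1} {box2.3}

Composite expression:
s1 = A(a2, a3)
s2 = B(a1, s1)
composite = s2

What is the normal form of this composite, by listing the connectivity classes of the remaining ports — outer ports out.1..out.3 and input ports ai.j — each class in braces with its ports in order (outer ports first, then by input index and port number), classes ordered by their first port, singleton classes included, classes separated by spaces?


Connectivity passes through glued B-boundaries; trace each wire chain.
A over (a2, a3) gives {out.1, a2.2} {out.2, a3.1} {out.3} {a2.1} {a2.3, a3.3} {a3.2}, out.j being that stage's outer ports
B over (a1, a2, a3) gives {out.1, out.2, a1.2} {out.3} {a1.1} {a1.3, a3.1} {a2.1} {a2.2} {a2.3, a3.3} {a3.2}, out.j being that stage's outer ports

{out.1, out.2, a1.2} {out.3} {a1.1} {a1.3, a3.1} {a2.1} {a2.2} {a2.3, a3.3} {a3.2}


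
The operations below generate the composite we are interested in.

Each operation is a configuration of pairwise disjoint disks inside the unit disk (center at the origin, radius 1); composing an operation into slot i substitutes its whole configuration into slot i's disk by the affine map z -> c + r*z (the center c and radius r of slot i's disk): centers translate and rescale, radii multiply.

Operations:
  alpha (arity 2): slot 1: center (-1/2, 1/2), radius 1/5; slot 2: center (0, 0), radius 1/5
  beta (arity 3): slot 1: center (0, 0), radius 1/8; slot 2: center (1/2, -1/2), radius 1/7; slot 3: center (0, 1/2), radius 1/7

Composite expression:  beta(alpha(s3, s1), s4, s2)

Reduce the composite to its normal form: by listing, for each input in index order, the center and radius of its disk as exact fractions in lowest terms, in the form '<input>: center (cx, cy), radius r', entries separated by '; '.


s1: center (0, 0), radius 1/40; s2: center (0, 1/2), radius 1/7; s3: center (-1/16, 1/16), radius 1/40; s4: center (1/2, -1/2), radius 1/7

Each s-disk chains the slot maps above it in beta; radii multiply.
for s3, the 2-step affine chain lands on center (-1/16, 1/16), radius 1/40
for s1, the 2-step affine chain lands on center (0, 0), radius 1/40
for s4, the 1-step affine chain lands on center (1/2, -1/2), radius 1/7
for s2, the 1-step affine chain lands on center (0, 1/2), radius 1/7


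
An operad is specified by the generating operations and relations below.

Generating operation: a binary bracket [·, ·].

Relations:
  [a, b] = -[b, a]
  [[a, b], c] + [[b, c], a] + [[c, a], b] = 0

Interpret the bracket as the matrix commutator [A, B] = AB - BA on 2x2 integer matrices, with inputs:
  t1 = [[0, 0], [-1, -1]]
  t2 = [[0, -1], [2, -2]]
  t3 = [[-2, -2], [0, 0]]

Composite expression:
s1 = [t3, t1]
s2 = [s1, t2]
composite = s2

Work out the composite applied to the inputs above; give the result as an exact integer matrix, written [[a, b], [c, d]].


[[2, -8], [-12, -2]]


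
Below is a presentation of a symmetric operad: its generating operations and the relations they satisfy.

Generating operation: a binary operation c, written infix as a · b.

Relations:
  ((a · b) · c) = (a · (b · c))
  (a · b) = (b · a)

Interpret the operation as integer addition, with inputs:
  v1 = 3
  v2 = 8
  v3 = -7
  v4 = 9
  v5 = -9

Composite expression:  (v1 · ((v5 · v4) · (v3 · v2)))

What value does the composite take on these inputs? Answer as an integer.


(v5 · v4) = 0
(v3 · v2) = 1
((v5 · v4) · (v3 · v2)) = 1
(v1 · ((v5 · v4) · (v3 · v2))) = 4

4


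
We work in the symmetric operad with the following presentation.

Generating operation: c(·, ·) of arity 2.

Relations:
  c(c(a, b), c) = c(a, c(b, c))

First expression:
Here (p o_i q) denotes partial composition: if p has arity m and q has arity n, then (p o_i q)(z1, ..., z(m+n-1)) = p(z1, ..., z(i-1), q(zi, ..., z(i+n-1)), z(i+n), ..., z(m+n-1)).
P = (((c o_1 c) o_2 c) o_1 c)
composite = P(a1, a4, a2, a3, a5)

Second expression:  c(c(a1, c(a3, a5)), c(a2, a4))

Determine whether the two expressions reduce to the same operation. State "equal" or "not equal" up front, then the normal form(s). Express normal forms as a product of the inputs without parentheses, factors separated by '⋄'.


not equal; first: a1 ⋄ a4 ⋄ a2 ⋄ a3 ⋄ a5; second: a1 ⋄ a3 ⋄ a5 ⋄ a2 ⋄ a4

In normal form, the first expression is a1 ⋄ a4 ⋄ a2 ⋄ a3 ⋄ a5
In normal form, the second expression is a1 ⋄ a3 ⋄ a5 ⋄ a2 ⋄ a4
They disagree, so not equal.


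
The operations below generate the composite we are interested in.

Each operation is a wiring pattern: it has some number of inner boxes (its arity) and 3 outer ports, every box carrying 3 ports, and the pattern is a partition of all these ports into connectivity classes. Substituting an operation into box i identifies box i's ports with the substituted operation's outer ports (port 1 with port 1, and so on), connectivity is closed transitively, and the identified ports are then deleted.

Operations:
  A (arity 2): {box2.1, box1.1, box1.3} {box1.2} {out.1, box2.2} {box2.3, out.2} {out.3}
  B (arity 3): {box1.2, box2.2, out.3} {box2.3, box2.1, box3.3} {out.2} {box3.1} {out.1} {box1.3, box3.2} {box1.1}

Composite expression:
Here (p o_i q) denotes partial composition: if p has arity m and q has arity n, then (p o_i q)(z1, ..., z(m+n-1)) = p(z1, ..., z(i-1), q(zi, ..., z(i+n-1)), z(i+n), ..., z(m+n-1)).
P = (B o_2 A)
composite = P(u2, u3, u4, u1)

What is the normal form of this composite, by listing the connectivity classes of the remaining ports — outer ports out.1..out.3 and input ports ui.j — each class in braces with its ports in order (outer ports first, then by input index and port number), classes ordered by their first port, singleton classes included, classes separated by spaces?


{out.1} {out.2} {out.3, u2.2, u4.3} {u1.1} {u1.2, u2.3} {u1.3, u4.2} {u2.1} {u3.1, u3.3, u4.1} {u3.2}

After gluing at B, chains via deleted ports link the u-ports.
after A, the pattern on (u3, u4) reads {out.1, u4.2} {out.2, u4.3} {out.3} {u3.1, u3.3, u4.1} {u3.2} (out.j = its outer ports)
after B, the pattern on (u2, u3, u4, u1) reads {out.1} {out.2} {out.3, u2.2, u4.3} {u1.1} {u1.2, u2.3} {u1.3, u4.2} {u2.1} {u3.1, u3.3, u4.1} {u3.2} (out.j = its outer ports)


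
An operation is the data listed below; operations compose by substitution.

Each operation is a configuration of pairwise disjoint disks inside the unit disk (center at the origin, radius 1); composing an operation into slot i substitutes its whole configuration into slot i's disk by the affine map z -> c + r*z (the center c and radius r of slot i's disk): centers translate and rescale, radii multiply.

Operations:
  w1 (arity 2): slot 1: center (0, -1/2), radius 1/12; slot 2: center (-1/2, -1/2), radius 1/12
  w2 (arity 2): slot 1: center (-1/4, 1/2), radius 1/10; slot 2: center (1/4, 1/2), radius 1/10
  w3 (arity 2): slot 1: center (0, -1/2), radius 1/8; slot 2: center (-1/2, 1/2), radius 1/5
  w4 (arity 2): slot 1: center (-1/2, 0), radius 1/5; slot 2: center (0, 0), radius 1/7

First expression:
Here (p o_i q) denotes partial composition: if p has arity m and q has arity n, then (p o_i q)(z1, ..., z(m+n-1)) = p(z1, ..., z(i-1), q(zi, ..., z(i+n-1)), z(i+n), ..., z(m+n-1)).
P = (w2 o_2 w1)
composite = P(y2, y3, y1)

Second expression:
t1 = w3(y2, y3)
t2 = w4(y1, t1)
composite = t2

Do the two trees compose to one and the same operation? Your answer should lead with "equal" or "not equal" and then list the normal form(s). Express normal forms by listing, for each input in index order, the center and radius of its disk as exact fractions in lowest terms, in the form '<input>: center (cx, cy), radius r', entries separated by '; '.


not equal; first: y1: center (1/5, 9/20), radius 1/120; y2: center (-1/4, 1/2), radius 1/10; y3: center (1/4, 9/20), radius 1/120; second: y1: center (-1/2, 0), radius 1/5; y2: center (0, -1/14), radius 1/56; y3: center (-1/14, 1/14), radius 1/35

The first expression reduces to y1: center (1/5, 9/20), radius 1/120; y2: center (-1/4, 1/2), radius 1/10; y3: center (1/4, 9/20), radius 1/120
The second expression reduces to y1: center (-1/2, 0), radius 1/5; y2: center (0, -1/14), radius 1/56; y3: center (-1/14, 1/14), radius 1/35
The normal forms differ: not equal.


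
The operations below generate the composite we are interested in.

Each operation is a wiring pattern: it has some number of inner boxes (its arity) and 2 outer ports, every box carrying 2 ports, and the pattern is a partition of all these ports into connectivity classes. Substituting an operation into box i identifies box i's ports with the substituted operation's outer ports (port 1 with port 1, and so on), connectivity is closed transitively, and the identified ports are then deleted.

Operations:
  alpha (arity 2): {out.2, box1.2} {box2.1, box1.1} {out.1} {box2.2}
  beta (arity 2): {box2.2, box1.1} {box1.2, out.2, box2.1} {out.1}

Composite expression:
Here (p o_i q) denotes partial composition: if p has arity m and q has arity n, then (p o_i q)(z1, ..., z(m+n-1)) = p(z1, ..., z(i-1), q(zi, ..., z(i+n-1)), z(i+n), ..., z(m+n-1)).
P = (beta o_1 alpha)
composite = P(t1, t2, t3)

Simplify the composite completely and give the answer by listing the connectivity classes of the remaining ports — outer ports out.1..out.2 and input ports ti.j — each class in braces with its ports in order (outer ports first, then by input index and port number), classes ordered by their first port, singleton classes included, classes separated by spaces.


{out.1} {out.2, t1.2, t3.1} {t1.1, t2.1} {t2.2} {t3.2}

Reachability decides: close wires over beta-identified ports.
stage alpha: inputs (t1, t2), connectivity {out.1} {out.2, t1.2} {t1.1, t2.1} {t2.2}, out.j its boundary
stage beta: inputs (t1, t2, t3), connectivity {out.1} {out.2, t1.2, t3.1} {t1.1, t2.1} {t2.2} {t3.2}, out.j its boundary


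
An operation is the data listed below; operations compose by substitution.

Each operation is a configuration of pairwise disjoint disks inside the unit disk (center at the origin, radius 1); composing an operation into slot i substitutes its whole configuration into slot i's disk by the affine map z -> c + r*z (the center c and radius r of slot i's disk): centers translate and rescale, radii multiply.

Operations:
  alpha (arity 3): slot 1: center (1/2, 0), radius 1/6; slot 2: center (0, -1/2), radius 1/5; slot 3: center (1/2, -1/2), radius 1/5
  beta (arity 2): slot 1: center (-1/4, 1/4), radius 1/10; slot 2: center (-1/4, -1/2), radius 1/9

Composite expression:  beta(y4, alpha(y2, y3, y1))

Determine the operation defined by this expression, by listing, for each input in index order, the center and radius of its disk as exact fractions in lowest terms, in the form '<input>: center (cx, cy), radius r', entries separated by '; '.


Each y-disk chains the slot maps above it in beta; radii multiply.
for y4, the 1-step affine chain lands on center (-1/4, 1/4), radius 1/10
for y2, the 2-step affine chain lands on center (-7/36, -1/2), radius 1/54
for y3, the 2-step affine chain lands on center (-1/4, -5/9), radius 1/45
for y1, the 2-step affine chain lands on center (-7/36, -5/9), radius 1/45

y1: center (-7/36, -5/9), radius 1/45; y2: center (-7/36, -1/2), radius 1/54; y3: center (-1/4, -5/9), radius 1/45; y4: center (-1/4, 1/4), radius 1/10


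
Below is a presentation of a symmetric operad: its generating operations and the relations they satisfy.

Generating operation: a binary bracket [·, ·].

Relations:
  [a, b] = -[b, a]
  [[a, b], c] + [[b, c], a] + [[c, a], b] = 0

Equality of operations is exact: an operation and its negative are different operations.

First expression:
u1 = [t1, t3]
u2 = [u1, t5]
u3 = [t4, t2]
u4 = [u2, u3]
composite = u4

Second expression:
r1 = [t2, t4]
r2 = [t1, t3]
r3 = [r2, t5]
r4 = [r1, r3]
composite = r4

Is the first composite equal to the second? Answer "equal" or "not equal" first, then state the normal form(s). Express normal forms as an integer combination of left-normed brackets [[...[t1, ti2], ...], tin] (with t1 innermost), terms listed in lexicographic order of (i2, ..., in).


In normal form, the first expression is -[[[[t1, t3], t5], t2], t4] + [[[[t1, t3], t5], t4], t2]
In normal form, the second expression is -[[[[t1, t3], t5], t2], t4] + [[[[t1, t3], t5], t4], t2]
Same normal form: equal.

equal — both sides give -[[[[t1, t3], t5], t2], t4] + [[[[t1, t3], t5], t4], t2]


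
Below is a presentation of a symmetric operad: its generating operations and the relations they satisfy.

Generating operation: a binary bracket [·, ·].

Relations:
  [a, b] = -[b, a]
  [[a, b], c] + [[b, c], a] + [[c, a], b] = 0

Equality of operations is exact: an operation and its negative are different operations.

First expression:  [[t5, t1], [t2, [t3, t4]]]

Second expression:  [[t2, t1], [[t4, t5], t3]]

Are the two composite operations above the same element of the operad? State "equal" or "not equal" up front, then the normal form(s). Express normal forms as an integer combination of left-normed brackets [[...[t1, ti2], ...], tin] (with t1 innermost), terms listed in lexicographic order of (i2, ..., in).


Normal form of the first expression: -[[[[t1, t5], t2], t3], t4] + [[[[t1, t5], t2], t4], t3] + [[[[t1, t5], t3], t4], t2] - [[[[t1, t5], t4], t3], t2]
Normal form of the second expression: [[[[t1, t2], t3], t4], t5] - [[[[t1, t2], t3], t5], t4] - [[[[t1, t2], t4], t5], t3] + [[[[t1, t2], t5], t4], t3]
The forms do not match — not equal.

not equal; first: -[[[[t1, t5], t2], t3], t4] + [[[[t1, t5], t2], t4], t3] + [[[[t1, t5], t3], t4], t2] - [[[[t1, t5], t4], t3], t2]; second: [[[[t1, t2], t3], t4], t5] - [[[[t1, t2], t3], t5], t4] - [[[[t1, t2], t4], t5], t3] + [[[[t1, t2], t5], t4], t3]


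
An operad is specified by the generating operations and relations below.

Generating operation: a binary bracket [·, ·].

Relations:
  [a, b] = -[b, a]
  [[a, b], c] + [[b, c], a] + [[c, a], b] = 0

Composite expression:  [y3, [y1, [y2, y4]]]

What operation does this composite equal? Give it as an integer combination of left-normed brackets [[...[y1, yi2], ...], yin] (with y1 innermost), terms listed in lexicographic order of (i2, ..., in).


-[[[y1, y2], y4], y3] + [[[y1, y4], y2], y3]

A multilinear Lie element is pinned by y1-initial words (y1 innermost).
Composite bracket: [y3, [y1, [y2, y4]]]
Applying ab - ba throughout gives 8 signed words (2^3 = 8).
Keep just the words that open with y1:
  sign of y1y2y4y3 is -1, so it contributes -[[[y1, y2], y4], y3]
  sign of y1y4y2y3 is +1, so it contributes +[[[y1, y4], y2], y3]


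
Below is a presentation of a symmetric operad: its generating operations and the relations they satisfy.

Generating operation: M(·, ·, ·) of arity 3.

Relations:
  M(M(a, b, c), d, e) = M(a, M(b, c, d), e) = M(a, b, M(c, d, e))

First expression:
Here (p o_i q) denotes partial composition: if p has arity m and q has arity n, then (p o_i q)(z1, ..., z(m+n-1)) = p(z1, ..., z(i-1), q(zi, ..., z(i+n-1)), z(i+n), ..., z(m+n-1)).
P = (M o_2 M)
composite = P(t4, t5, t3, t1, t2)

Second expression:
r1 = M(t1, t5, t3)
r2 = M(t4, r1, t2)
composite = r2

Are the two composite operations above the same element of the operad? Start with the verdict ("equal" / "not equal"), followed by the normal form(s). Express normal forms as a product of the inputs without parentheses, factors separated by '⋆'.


Normal form of the first expression: t4 ⋆ t5 ⋆ t3 ⋆ t1 ⋆ t2
Normal form of the second expression: t4 ⋆ t1 ⋆ t5 ⋆ t3 ⋆ t2
They disagree, so not equal.

not equal; first: t4 ⋆ t5 ⋆ t3 ⋆ t1 ⋆ t2; second: t4 ⋆ t1 ⋆ t5 ⋆ t3 ⋆ t2


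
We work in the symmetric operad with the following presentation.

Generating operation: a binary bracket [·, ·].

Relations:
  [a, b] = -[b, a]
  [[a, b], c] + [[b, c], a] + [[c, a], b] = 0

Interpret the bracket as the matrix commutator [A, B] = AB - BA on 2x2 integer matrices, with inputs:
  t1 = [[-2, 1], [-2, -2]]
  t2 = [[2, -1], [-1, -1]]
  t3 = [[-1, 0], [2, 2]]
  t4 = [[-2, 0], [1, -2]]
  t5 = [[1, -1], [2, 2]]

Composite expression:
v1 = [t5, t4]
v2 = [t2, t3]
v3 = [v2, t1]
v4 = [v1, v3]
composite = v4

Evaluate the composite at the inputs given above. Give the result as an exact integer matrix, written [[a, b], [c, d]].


[t5, t4] = [[-1, 0], [1, 1]]
[t2, t3] = [[-2, -3], [-3, 2]]
[[t2, t3], t1] = [[9, -4], [-8, -9]]
[[t5, t4], [[t2, t3], t1]] = [[4, 8], [2, -4]]

[[4, 8], [2, -4]]


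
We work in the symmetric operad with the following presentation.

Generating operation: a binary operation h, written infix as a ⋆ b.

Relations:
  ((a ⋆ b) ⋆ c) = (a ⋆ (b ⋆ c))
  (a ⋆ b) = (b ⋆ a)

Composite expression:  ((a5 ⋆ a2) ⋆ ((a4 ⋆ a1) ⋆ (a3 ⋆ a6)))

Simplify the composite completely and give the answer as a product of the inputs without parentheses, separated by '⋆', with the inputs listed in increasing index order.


a1 ⋆ a2 ⋆ a3 ⋆ a4 ⋆ a5 ⋆ a6


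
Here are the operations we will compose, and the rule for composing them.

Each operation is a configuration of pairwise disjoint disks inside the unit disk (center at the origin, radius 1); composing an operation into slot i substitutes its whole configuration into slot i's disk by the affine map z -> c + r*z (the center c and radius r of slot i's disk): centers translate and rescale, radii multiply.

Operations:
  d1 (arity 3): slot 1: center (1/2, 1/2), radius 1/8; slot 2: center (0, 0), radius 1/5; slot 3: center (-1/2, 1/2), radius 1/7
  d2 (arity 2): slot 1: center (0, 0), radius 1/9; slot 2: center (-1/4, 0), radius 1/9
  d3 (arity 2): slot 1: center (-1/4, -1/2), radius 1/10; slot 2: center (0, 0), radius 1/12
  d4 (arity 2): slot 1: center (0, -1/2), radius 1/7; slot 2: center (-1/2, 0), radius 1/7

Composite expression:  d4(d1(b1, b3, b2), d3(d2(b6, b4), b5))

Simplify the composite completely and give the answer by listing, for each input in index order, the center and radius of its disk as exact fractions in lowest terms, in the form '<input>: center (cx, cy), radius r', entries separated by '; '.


b1: center (1/14, -3/7), radius 1/56; b2: center (-1/14, -3/7), radius 1/49; b3: center (0, -1/2), radius 1/35; b4: center (-151/280, -1/14), radius 1/630; b5: center (-1/2, 0), radius 1/84; b6: center (-15/28, -1/14), radius 1/630

Affine substitution under d4: radii multiply and b-centers shift.
input b1: applying the 2 nested substitutions gives center (1/14, -3/7), radius 1/56
input b3: applying the 2 nested substitutions gives center (0, -1/2), radius 1/35
input b2: applying the 2 nested substitutions gives center (-1/14, -3/7), radius 1/49
input b6: applying the 3 nested substitutions gives center (-15/28, -1/14), radius 1/630
input b4: applying the 3 nested substitutions gives center (-151/280, -1/14), radius 1/630
input b5: applying the 2 nested substitutions gives center (-1/2, 0), radius 1/84


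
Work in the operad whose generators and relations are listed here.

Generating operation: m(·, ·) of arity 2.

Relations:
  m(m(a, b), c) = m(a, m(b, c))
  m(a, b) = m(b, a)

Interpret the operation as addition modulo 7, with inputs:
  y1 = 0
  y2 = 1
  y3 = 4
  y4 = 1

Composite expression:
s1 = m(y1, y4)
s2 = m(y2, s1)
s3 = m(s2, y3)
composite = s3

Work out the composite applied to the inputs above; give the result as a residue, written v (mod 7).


m(y1, y4) = 1
m(y2, m(y1, y4)) = 2
m(m(y2, m(y1, y4)), y3) = 6

6 (mod 7)


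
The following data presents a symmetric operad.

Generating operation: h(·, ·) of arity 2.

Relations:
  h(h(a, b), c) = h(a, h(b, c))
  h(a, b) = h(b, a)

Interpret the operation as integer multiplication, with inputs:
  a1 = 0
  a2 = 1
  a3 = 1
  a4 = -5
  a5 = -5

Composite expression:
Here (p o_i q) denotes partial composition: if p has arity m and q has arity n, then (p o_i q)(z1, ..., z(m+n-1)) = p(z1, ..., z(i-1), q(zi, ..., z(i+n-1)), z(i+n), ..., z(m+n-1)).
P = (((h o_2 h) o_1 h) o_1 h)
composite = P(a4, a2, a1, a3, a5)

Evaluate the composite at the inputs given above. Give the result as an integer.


h(a4, a2) = -5
h(h(a4, a2), a1) = 0
h(a3, a5) = -5
h(h(h(a4, a2), a1), h(a3, a5)) = 0

0


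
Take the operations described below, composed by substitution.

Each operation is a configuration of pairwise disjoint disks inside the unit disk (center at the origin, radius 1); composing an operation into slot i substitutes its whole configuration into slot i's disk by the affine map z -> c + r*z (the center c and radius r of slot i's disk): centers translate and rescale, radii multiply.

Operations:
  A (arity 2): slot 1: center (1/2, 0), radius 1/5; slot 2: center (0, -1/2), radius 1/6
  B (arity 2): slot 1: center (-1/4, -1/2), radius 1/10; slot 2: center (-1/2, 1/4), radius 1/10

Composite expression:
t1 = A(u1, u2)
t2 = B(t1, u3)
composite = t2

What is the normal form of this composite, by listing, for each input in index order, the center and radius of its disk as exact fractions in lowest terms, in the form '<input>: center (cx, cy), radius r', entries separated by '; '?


Below B, radii multiply path by path; the u-disk centers shift.
tracing u1 down its 2-map path: center (-1/5, -1/2), radius 1/50
tracing u2 down its 2-map path: center (-1/4, -11/20), radius 1/60
tracing u3 down its 1-map path: center (-1/2, 1/4), radius 1/10

u1: center (-1/5, -1/2), radius 1/50; u2: center (-1/4, -11/20), radius 1/60; u3: center (-1/2, 1/4), radius 1/10


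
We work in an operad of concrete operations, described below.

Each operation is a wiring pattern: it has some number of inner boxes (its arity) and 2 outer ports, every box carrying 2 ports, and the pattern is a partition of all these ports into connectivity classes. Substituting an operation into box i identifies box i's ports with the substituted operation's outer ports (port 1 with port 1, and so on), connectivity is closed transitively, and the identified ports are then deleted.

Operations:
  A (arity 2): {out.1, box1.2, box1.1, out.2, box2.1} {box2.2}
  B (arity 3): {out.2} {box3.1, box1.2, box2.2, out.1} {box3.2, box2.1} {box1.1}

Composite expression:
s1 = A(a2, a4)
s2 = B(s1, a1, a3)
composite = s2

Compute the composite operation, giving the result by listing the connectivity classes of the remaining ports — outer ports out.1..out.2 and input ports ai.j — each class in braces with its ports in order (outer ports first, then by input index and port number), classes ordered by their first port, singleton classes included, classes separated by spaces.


Two ports join when wires chain via B-identified ports.
A over (a2, a4) gives {out.1, out.2, a2.1, a2.2, a4.1} {a4.2}, out.j being that stage's outer ports
B over (a2, a4, a1, a3) gives {out.1, a1.2, a2.1, a2.2, a3.1, a4.1} {out.2} {a1.1, a3.2} {a4.2}, out.j being that stage's outer ports

{out.1, a1.2, a2.1, a2.2, a3.1, a4.1} {out.2} {a1.1, a3.2} {a4.2}


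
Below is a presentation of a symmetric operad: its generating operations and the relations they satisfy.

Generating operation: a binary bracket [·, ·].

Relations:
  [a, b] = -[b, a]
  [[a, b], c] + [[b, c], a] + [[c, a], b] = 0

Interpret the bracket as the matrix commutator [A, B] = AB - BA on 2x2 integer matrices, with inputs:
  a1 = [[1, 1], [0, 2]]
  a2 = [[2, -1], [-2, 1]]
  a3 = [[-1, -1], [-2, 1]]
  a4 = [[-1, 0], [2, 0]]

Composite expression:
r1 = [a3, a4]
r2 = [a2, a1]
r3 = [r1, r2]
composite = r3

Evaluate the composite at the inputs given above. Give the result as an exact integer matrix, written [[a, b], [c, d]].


[[-2, 4], [32, 2]]

[a3, a4] = [[-2, -1], [6, 2]]
[a2, a1] = [[2, 0], [2, -2]]
[[a3, a4], [a2, a1]] = [[-2, 4], [32, 2]]


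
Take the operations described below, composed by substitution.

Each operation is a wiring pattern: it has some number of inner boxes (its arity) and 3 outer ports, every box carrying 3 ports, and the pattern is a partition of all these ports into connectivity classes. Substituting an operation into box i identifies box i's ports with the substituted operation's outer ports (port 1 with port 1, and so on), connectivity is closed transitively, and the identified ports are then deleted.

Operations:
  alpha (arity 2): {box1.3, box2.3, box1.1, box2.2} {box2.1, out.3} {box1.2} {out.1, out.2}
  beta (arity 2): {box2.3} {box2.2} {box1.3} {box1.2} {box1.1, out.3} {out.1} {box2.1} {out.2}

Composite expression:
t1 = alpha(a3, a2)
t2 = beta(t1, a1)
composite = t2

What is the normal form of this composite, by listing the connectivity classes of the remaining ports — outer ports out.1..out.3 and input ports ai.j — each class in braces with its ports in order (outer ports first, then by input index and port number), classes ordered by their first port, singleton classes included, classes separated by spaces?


{out.1} {out.2} {out.3} {a1.1} {a1.2} {a1.3} {a2.1} {a2.2, a2.3, a3.1, a3.3} {a3.2}

Substituting into beta glues patterns; closure does the rest.
composing alpha on (a3, a2), with out.j its own outer ports: {out.1, out.2} {out.3, a2.1} {a2.2, a2.3, a3.1, a3.3} {a3.2}
composing beta on (a3, a2, a1), with out.j its own outer ports: {out.1} {out.2} {out.3} {a1.1} {a1.2} {a1.3} {a2.1} {a2.2, a2.3, a3.1, a3.3} {a3.2}


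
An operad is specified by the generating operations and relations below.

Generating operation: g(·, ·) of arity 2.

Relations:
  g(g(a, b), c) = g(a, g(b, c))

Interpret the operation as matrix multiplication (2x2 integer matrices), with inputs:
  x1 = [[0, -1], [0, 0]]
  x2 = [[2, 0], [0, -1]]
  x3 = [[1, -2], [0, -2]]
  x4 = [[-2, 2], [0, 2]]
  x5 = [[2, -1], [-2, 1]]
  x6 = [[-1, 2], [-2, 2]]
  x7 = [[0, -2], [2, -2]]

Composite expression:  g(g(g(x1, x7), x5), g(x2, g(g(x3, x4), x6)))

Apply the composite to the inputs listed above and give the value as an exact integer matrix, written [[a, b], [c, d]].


g(x1, x7) = [[-2, 2], [0, 0]]
g(g(x1, x7), x5) = [[-8, 4], [0, 0]]
g(x3, x4) = [[-2, -2], [0, -4]]
g(g(x3, x4), x6) = [[6, -8], [8, -8]]
g(x2, g(g(x3, x4), x6)) = [[12, -16], [-8, 8]]
g(g(g(x1, x7), x5), g(x2, g(g(x3, x4), x6))) = [[-128, 160], [0, 0]]

[[-128, 160], [0, 0]]


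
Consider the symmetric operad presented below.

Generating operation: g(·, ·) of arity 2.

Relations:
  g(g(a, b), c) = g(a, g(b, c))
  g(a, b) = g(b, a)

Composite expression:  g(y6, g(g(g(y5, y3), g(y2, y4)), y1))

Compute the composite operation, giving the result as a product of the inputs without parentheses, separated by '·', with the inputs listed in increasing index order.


y1 · y2 · y3 · y4 · y5 · y6


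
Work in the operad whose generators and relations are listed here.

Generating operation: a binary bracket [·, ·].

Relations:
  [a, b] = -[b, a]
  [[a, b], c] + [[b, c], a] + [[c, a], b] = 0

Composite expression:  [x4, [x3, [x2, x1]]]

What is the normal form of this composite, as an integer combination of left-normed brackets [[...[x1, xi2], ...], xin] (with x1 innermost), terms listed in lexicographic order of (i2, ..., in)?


-[[[x1, x2], x3], x4]

Expand each bracket as ab - ba; the x1-initial words give the coefficients.
Composite bracket: [x4, [x3, [x2, x1]]]
Each bracket splits as ab - ba, giving 8 signed words (2^3 = 8).
The x1-initial words carry the normal form:
  x1x2x3x4 (sign -1) contributes -[[[x1, x2], x3], x4]


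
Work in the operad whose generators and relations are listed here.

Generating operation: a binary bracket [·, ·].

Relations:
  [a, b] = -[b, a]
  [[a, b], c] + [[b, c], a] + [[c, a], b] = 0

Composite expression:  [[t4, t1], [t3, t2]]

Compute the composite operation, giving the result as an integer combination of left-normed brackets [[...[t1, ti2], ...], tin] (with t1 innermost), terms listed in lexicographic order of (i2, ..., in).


Antisymmetry and Jacobi reduce to t1-anchored left-normed brackets.
Composite bracket: [[t4, t1], [t3, t2]]
Full expansion: 8 signed words from ab - ba (2^3 = 8).
Coefficients come from the t1-initial words:
  the word t1t4t2t3 carries sign +1 and contributes +[[[t1, t4], t2], t3]
  the word t1t4t3t2 carries sign -1 and contributes -[[[t1, t4], t3], t2]

[[[t1, t4], t2], t3] - [[[t1, t4], t3], t2]


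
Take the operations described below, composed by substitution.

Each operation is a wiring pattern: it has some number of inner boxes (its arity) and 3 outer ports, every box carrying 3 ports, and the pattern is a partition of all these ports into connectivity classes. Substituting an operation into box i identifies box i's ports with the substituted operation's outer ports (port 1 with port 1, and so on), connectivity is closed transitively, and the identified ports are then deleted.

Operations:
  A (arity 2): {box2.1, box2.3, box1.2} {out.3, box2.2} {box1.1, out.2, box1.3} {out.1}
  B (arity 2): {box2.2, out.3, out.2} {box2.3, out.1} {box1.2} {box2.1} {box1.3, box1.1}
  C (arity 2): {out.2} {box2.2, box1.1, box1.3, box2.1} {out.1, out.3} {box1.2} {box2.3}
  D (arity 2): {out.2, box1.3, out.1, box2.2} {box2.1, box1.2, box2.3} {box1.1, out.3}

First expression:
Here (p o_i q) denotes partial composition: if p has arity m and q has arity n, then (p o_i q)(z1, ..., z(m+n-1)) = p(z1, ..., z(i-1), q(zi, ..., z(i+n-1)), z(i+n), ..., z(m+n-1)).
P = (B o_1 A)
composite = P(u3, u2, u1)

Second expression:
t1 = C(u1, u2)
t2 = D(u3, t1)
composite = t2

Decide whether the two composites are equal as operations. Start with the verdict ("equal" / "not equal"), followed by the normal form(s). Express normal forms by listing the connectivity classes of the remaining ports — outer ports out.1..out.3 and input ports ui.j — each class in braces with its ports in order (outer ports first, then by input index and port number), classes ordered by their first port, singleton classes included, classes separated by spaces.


not equal; first: {out.1, u1.3} {out.2, out.3, u1.2} {u1.1} {u2.1, u2.3, u3.2} {u2.2} {u3.1, u3.3}; second: {out.1, out.2, u3.3} {out.3, u3.1} {u1.1, u1.3, u2.1, u2.2} {u1.2} {u2.3} {u3.2}

The first expression reduces to {out.1, u1.3} {out.2, out.3, u1.2} {u1.1} {u2.1, u2.3, u3.2} {u2.2} {u3.1, u3.3}
The second expression reduces to {out.1, out.2, u3.3} {out.3, u3.1} {u1.1, u1.3, u2.1, u2.2} {u1.2} {u2.3} {u3.2}
Distinct normal forms: not equal.
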